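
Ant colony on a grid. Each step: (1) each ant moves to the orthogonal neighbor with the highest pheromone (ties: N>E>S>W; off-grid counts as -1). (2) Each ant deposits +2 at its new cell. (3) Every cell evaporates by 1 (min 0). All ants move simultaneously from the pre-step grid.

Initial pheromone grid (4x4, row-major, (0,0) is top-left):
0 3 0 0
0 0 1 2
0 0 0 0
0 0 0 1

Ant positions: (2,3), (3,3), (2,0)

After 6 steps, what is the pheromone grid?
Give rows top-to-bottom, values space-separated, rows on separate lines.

After step 1: ants at (1,3),(2,3),(1,0)
  0 2 0 0
  1 0 0 3
  0 0 0 1
  0 0 0 0
After step 2: ants at (2,3),(1,3),(0,0)
  1 1 0 0
  0 0 0 4
  0 0 0 2
  0 0 0 0
After step 3: ants at (1,3),(2,3),(0,1)
  0 2 0 0
  0 0 0 5
  0 0 0 3
  0 0 0 0
After step 4: ants at (2,3),(1,3),(0,2)
  0 1 1 0
  0 0 0 6
  0 0 0 4
  0 0 0 0
After step 5: ants at (1,3),(2,3),(0,1)
  0 2 0 0
  0 0 0 7
  0 0 0 5
  0 0 0 0
After step 6: ants at (2,3),(1,3),(0,2)
  0 1 1 0
  0 0 0 8
  0 0 0 6
  0 0 0 0

0 1 1 0
0 0 0 8
0 0 0 6
0 0 0 0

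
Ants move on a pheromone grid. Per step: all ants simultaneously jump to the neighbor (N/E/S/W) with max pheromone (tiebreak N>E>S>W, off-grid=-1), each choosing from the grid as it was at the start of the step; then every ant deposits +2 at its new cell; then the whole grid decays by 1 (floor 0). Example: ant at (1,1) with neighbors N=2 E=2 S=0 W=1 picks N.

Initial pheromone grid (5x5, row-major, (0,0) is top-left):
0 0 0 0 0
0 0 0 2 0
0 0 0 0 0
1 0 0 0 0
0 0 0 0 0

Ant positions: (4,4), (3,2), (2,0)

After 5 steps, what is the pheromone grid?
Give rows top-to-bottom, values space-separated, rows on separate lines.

After step 1: ants at (3,4),(2,2),(3,0)
  0 0 0 0 0
  0 0 0 1 0
  0 0 1 0 0
  2 0 0 0 1
  0 0 0 0 0
After step 2: ants at (2,4),(1,2),(2,0)
  0 0 0 0 0
  0 0 1 0 0
  1 0 0 0 1
  1 0 0 0 0
  0 0 0 0 0
After step 3: ants at (1,4),(0,2),(3,0)
  0 0 1 0 0
  0 0 0 0 1
  0 0 0 0 0
  2 0 0 0 0
  0 0 0 0 0
After step 4: ants at (0,4),(0,3),(2,0)
  0 0 0 1 1
  0 0 0 0 0
  1 0 0 0 0
  1 0 0 0 0
  0 0 0 0 0
After step 5: ants at (0,3),(0,4),(3,0)
  0 0 0 2 2
  0 0 0 0 0
  0 0 0 0 0
  2 0 0 0 0
  0 0 0 0 0

0 0 0 2 2
0 0 0 0 0
0 0 0 0 0
2 0 0 0 0
0 0 0 0 0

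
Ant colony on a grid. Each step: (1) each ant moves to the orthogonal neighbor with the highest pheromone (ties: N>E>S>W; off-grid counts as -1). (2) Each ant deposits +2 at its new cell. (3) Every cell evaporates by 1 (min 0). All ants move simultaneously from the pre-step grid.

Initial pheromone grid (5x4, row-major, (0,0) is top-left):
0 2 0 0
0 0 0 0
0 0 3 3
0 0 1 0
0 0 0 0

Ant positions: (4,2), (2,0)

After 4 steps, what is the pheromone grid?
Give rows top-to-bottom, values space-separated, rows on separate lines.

After step 1: ants at (3,2),(1,0)
  0 1 0 0
  1 0 0 0
  0 0 2 2
  0 0 2 0
  0 0 0 0
After step 2: ants at (2,2),(0,0)
  1 0 0 0
  0 0 0 0
  0 0 3 1
  0 0 1 0
  0 0 0 0
After step 3: ants at (2,3),(0,1)
  0 1 0 0
  0 0 0 0
  0 0 2 2
  0 0 0 0
  0 0 0 0
After step 4: ants at (2,2),(0,2)
  0 0 1 0
  0 0 0 0
  0 0 3 1
  0 0 0 0
  0 0 0 0

0 0 1 0
0 0 0 0
0 0 3 1
0 0 0 0
0 0 0 0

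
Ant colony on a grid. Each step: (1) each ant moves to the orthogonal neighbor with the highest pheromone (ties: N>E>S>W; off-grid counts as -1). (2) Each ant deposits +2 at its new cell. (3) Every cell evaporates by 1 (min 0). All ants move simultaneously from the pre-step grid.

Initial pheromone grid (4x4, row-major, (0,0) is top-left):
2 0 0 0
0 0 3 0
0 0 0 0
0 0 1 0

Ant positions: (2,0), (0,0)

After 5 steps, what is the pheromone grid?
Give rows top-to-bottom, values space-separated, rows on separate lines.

After step 1: ants at (1,0),(0,1)
  1 1 0 0
  1 0 2 0
  0 0 0 0
  0 0 0 0
After step 2: ants at (0,0),(0,0)
  4 0 0 0
  0 0 1 0
  0 0 0 0
  0 0 0 0
After step 3: ants at (0,1),(0,1)
  3 3 0 0
  0 0 0 0
  0 0 0 0
  0 0 0 0
After step 4: ants at (0,0),(0,0)
  6 2 0 0
  0 0 0 0
  0 0 0 0
  0 0 0 0
After step 5: ants at (0,1),(0,1)
  5 5 0 0
  0 0 0 0
  0 0 0 0
  0 0 0 0

5 5 0 0
0 0 0 0
0 0 0 0
0 0 0 0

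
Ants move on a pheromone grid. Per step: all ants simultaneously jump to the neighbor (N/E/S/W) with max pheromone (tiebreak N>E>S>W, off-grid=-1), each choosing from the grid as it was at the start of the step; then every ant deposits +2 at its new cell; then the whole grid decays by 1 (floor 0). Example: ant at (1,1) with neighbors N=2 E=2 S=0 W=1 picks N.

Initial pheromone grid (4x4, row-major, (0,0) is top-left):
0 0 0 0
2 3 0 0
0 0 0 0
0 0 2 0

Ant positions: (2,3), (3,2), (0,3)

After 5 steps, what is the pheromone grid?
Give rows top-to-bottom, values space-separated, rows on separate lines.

After step 1: ants at (1,3),(2,2),(1,3)
  0 0 0 0
  1 2 0 3
  0 0 1 0
  0 0 1 0
After step 2: ants at (0,3),(3,2),(0,3)
  0 0 0 3
  0 1 0 2
  0 0 0 0
  0 0 2 0
After step 3: ants at (1,3),(2,2),(1,3)
  0 0 0 2
  0 0 0 5
  0 0 1 0
  0 0 1 0
After step 4: ants at (0,3),(3,2),(0,3)
  0 0 0 5
  0 0 0 4
  0 0 0 0
  0 0 2 0
After step 5: ants at (1,3),(2,2),(1,3)
  0 0 0 4
  0 0 0 7
  0 0 1 0
  0 0 1 0

0 0 0 4
0 0 0 7
0 0 1 0
0 0 1 0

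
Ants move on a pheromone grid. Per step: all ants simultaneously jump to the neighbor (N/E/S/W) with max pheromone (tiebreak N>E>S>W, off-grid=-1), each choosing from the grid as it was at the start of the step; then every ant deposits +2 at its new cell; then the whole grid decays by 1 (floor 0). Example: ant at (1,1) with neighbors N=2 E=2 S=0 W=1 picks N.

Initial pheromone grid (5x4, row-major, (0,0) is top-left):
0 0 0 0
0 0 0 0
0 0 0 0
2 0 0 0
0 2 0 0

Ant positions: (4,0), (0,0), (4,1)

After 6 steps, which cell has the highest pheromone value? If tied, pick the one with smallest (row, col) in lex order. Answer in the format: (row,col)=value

Answer: (3,0)=8

Derivation:
Step 1: ant0:(4,0)->N->(3,0) | ant1:(0,0)->E->(0,1) | ant2:(4,1)->N->(3,1)
  grid max=3 at (3,0)
Step 2: ant0:(3,0)->E->(3,1) | ant1:(0,1)->E->(0,2) | ant2:(3,1)->W->(3,0)
  grid max=4 at (3,0)
Step 3: ant0:(3,1)->W->(3,0) | ant1:(0,2)->E->(0,3) | ant2:(3,0)->E->(3,1)
  grid max=5 at (3,0)
Step 4: ant0:(3,0)->E->(3,1) | ant1:(0,3)->S->(1,3) | ant2:(3,1)->W->(3,0)
  grid max=6 at (3,0)
Step 5: ant0:(3,1)->W->(3,0) | ant1:(1,3)->N->(0,3) | ant2:(3,0)->E->(3,1)
  grid max=7 at (3,0)
Step 6: ant0:(3,0)->E->(3,1) | ant1:(0,3)->S->(1,3) | ant2:(3,1)->W->(3,0)
  grid max=8 at (3,0)
Final grid:
  0 0 0 0
  0 0 0 1
  0 0 0 0
  8 6 0 0
  0 0 0 0
Max pheromone 8 at (3,0)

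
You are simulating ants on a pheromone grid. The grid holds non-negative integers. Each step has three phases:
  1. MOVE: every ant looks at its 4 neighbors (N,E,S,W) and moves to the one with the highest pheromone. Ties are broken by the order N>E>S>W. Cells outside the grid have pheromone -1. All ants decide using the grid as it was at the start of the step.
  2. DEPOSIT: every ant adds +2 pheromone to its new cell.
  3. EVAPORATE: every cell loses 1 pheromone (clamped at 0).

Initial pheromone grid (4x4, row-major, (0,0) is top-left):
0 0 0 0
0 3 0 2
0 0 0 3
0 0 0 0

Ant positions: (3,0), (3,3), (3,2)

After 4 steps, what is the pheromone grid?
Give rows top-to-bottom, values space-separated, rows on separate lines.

After step 1: ants at (2,0),(2,3),(2,2)
  0 0 0 0
  0 2 0 1
  1 0 1 4
  0 0 0 0
After step 2: ants at (1,0),(1,3),(2,3)
  0 0 0 0
  1 1 0 2
  0 0 0 5
  0 0 0 0
After step 3: ants at (1,1),(2,3),(1,3)
  0 0 0 0
  0 2 0 3
  0 0 0 6
  0 0 0 0
After step 4: ants at (0,1),(1,3),(2,3)
  0 1 0 0
  0 1 0 4
  0 0 0 7
  0 0 0 0

0 1 0 0
0 1 0 4
0 0 0 7
0 0 0 0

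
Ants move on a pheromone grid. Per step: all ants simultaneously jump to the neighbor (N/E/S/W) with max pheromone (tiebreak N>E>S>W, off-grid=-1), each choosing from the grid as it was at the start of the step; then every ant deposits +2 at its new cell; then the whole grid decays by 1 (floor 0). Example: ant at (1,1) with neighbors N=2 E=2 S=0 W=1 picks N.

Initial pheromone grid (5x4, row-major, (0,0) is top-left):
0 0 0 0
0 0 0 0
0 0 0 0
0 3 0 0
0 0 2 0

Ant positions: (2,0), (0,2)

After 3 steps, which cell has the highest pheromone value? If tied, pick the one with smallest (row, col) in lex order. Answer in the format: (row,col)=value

Answer: (0,1)=1

Derivation:
Step 1: ant0:(2,0)->N->(1,0) | ant1:(0,2)->E->(0,3)
  grid max=2 at (3,1)
Step 2: ant0:(1,0)->N->(0,0) | ant1:(0,3)->S->(1,3)
  grid max=1 at (0,0)
Step 3: ant0:(0,0)->E->(0,1) | ant1:(1,3)->N->(0,3)
  grid max=1 at (0,1)
Final grid:
  0 1 0 1
  0 0 0 0
  0 0 0 0
  0 0 0 0
  0 0 0 0
Max pheromone 1 at (0,1)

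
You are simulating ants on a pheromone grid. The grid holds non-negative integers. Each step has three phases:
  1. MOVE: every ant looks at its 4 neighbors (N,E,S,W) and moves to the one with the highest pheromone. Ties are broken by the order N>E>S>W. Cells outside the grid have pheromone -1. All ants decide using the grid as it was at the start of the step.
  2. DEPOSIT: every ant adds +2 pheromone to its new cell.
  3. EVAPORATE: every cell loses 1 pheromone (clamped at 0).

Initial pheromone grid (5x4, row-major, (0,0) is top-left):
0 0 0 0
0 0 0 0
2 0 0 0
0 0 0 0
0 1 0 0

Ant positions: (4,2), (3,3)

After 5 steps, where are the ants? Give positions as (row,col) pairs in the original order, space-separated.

Step 1: ant0:(4,2)->W->(4,1) | ant1:(3,3)->N->(2,3)
  grid max=2 at (4,1)
Step 2: ant0:(4,1)->N->(3,1) | ant1:(2,3)->N->(1,3)
  grid max=1 at (1,3)
Step 3: ant0:(3,1)->S->(4,1) | ant1:(1,3)->N->(0,3)
  grid max=2 at (4,1)
Step 4: ant0:(4,1)->N->(3,1) | ant1:(0,3)->S->(1,3)
  grid max=1 at (1,3)
Step 5: ant0:(3,1)->S->(4,1) | ant1:(1,3)->N->(0,3)
  grid max=2 at (4,1)

(4,1) (0,3)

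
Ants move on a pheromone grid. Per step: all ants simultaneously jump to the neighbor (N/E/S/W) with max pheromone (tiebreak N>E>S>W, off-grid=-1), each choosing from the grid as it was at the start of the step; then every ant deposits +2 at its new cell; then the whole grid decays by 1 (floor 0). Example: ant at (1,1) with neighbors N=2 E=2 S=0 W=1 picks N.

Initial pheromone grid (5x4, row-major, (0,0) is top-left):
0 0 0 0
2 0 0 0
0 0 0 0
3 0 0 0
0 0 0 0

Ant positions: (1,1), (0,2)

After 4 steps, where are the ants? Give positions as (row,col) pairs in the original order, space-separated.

Step 1: ant0:(1,1)->W->(1,0) | ant1:(0,2)->E->(0,3)
  grid max=3 at (1,0)
Step 2: ant0:(1,0)->N->(0,0) | ant1:(0,3)->S->(1,3)
  grid max=2 at (1,0)
Step 3: ant0:(0,0)->S->(1,0) | ant1:(1,3)->N->(0,3)
  grid max=3 at (1,0)
Step 4: ant0:(1,0)->N->(0,0) | ant1:(0,3)->S->(1,3)
  grid max=2 at (1,0)

(0,0) (1,3)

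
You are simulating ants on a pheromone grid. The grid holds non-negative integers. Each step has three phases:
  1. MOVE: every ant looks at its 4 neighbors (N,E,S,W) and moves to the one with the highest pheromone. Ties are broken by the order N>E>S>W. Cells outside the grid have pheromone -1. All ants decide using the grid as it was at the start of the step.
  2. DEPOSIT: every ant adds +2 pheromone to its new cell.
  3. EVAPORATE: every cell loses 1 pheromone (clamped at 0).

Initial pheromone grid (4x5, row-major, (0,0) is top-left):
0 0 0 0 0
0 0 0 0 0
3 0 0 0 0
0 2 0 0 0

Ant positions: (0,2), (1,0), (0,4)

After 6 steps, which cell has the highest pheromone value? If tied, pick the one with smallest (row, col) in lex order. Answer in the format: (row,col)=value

Step 1: ant0:(0,2)->E->(0,3) | ant1:(1,0)->S->(2,0) | ant2:(0,4)->S->(1,4)
  grid max=4 at (2,0)
Step 2: ant0:(0,3)->E->(0,4) | ant1:(2,0)->N->(1,0) | ant2:(1,4)->N->(0,4)
  grid max=3 at (0,4)
Step 3: ant0:(0,4)->S->(1,4) | ant1:(1,0)->S->(2,0) | ant2:(0,4)->S->(1,4)
  grid max=4 at (2,0)
Step 4: ant0:(1,4)->N->(0,4) | ant1:(2,0)->N->(1,0) | ant2:(1,4)->N->(0,4)
  grid max=5 at (0,4)
Step 5: ant0:(0,4)->S->(1,4) | ant1:(1,0)->S->(2,0) | ant2:(0,4)->S->(1,4)
  grid max=5 at (1,4)
Step 6: ant0:(1,4)->N->(0,4) | ant1:(2,0)->N->(1,0) | ant2:(1,4)->N->(0,4)
  grid max=7 at (0,4)
Final grid:
  0 0 0 0 7
  1 0 0 0 4
  3 0 0 0 0
  0 0 0 0 0
Max pheromone 7 at (0,4)

Answer: (0,4)=7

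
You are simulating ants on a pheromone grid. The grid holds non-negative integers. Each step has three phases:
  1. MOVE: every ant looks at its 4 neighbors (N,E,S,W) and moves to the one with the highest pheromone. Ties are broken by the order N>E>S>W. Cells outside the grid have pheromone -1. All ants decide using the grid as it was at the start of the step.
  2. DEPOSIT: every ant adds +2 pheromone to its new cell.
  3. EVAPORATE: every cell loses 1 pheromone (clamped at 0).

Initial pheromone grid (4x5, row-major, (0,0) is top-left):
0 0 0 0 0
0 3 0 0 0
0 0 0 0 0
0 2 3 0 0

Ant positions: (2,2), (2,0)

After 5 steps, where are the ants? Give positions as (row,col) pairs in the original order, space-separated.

Step 1: ant0:(2,2)->S->(3,2) | ant1:(2,0)->N->(1,0)
  grid max=4 at (3,2)
Step 2: ant0:(3,2)->W->(3,1) | ant1:(1,0)->E->(1,1)
  grid max=3 at (1,1)
Step 3: ant0:(3,1)->E->(3,2) | ant1:(1,1)->N->(0,1)
  grid max=4 at (3,2)
Step 4: ant0:(3,2)->W->(3,1) | ant1:(0,1)->S->(1,1)
  grid max=3 at (1,1)
Step 5: ant0:(3,1)->E->(3,2) | ant1:(1,1)->N->(0,1)
  grid max=4 at (3,2)

(3,2) (0,1)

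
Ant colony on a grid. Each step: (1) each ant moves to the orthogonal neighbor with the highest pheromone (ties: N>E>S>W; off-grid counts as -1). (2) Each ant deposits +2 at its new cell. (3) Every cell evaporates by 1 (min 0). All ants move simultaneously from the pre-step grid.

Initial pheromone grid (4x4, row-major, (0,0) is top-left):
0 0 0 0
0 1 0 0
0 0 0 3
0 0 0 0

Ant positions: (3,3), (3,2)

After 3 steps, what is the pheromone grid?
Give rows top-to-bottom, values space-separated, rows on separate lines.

After step 1: ants at (2,3),(2,2)
  0 0 0 0
  0 0 0 0
  0 0 1 4
  0 0 0 0
After step 2: ants at (2,2),(2,3)
  0 0 0 0
  0 0 0 0
  0 0 2 5
  0 0 0 0
After step 3: ants at (2,3),(2,2)
  0 0 0 0
  0 0 0 0
  0 0 3 6
  0 0 0 0

0 0 0 0
0 0 0 0
0 0 3 6
0 0 0 0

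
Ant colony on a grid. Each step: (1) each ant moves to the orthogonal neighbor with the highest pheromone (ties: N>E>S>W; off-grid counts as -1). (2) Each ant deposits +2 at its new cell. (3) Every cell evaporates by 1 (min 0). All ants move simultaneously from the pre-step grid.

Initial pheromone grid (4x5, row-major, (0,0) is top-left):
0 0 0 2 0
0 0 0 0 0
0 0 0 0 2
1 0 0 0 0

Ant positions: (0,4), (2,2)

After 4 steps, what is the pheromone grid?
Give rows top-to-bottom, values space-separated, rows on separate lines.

After step 1: ants at (0,3),(1,2)
  0 0 0 3 0
  0 0 1 0 0
  0 0 0 0 1
  0 0 0 0 0
After step 2: ants at (0,4),(0,2)
  0 0 1 2 1
  0 0 0 0 0
  0 0 0 0 0
  0 0 0 0 0
After step 3: ants at (0,3),(0,3)
  0 0 0 5 0
  0 0 0 0 0
  0 0 0 0 0
  0 0 0 0 0
After step 4: ants at (0,4),(0,4)
  0 0 0 4 3
  0 0 0 0 0
  0 0 0 0 0
  0 0 0 0 0

0 0 0 4 3
0 0 0 0 0
0 0 0 0 0
0 0 0 0 0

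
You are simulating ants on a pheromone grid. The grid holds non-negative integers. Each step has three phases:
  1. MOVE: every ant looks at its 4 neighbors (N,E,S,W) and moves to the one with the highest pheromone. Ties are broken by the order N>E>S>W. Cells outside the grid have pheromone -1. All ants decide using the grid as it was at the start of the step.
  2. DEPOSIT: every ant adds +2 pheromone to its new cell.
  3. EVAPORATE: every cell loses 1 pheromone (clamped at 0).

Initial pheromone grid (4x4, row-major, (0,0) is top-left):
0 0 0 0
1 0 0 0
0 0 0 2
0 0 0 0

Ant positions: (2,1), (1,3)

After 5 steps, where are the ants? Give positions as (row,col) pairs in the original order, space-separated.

Step 1: ant0:(2,1)->N->(1,1) | ant1:(1,3)->S->(2,3)
  grid max=3 at (2,3)
Step 2: ant0:(1,1)->N->(0,1) | ant1:(2,3)->N->(1,3)
  grid max=2 at (2,3)
Step 3: ant0:(0,1)->E->(0,2) | ant1:(1,3)->S->(2,3)
  grid max=3 at (2,3)
Step 4: ant0:(0,2)->E->(0,3) | ant1:(2,3)->N->(1,3)
  grid max=2 at (2,3)
Step 5: ant0:(0,3)->S->(1,3) | ant1:(1,3)->S->(2,3)
  grid max=3 at (2,3)

(1,3) (2,3)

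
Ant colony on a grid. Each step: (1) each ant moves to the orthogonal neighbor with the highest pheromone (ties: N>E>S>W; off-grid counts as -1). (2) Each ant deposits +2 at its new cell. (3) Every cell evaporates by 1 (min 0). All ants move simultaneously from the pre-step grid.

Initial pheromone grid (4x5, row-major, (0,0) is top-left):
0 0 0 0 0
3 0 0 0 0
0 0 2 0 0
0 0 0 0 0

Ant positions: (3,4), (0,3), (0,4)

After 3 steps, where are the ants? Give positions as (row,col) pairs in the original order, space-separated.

Step 1: ant0:(3,4)->N->(2,4) | ant1:(0,3)->E->(0,4) | ant2:(0,4)->S->(1,4)
  grid max=2 at (1,0)
Step 2: ant0:(2,4)->N->(1,4) | ant1:(0,4)->S->(1,4) | ant2:(1,4)->N->(0,4)
  grid max=4 at (1,4)
Step 3: ant0:(1,4)->N->(0,4) | ant1:(1,4)->N->(0,4) | ant2:(0,4)->S->(1,4)
  grid max=5 at (0,4)

(0,4) (0,4) (1,4)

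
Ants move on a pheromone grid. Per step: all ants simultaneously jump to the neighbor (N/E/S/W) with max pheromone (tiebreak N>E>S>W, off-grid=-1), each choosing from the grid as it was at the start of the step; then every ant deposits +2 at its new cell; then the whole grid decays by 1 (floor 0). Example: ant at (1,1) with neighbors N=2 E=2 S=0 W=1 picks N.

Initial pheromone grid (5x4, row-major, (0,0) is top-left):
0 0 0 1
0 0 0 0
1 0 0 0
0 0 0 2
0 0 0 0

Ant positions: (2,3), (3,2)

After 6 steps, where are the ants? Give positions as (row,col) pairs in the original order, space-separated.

Step 1: ant0:(2,3)->S->(3,3) | ant1:(3,2)->E->(3,3)
  grid max=5 at (3,3)
Step 2: ant0:(3,3)->N->(2,3) | ant1:(3,3)->N->(2,3)
  grid max=4 at (3,3)
Step 3: ant0:(2,3)->S->(3,3) | ant1:(2,3)->S->(3,3)
  grid max=7 at (3,3)
Step 4: ant0:(3,3)->N->(2,3) | ant1:(3,3)->N->(2,3)
  grid max=6 at (3,3)
Step 5: ant0:(2,3)->S->(3,3) | ant1:(2,3)->S->(3,3)
  grid max=9 at (3,3)
Step 6: ant0:(3,3)->N->(2,3) | ant1:(3,3)->N->(2,3)
  grid max=8 at (3,3)

(2,3) (2,3)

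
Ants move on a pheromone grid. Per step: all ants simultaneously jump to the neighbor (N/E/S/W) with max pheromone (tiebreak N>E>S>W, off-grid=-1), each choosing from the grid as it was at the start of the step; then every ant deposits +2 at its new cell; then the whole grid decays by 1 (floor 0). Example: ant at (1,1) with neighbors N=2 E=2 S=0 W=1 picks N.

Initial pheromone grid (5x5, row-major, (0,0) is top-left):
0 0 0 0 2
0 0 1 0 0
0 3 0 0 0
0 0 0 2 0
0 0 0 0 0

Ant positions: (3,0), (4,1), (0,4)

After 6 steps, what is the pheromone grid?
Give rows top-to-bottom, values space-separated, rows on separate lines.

After step 1: ants at (2,0),(3,1),(1,4)
  0 0 0 0 1
  0 0 0 0 1
  1 2 0 0 0
  0 1 0 1 0
  0 0 0 0 0
After step 2: ants at (2,1),(2,1),(0,4)
  0 0 0 0 2
  0 0 0 0 0
  0 5 0 0 0
  0 0 0 0 0
  0 0 0 0 0
After step 3: ants at (1,1),(1,1),(1,4)
  0 0 0 0 1
  0 3 0 0 1
  0 4 0 0 0
  0 0 0 0 0
  0 0 0 0 0
After step 4: ants at (2,1),(2,1),(0,4)
  0 0 0 0 2
  0 2 0 0 0
  0 7 0 0 0
  0 0 0 0 0
  0 0 0 0 0
After step 5: ants at (1,1),(1,1),(1,4)
  0 0 0 0 1
  0 5 0 0 1
  0 6 0 0 0
  0 0 0 0 0
  0 0 0 0 0
After step 6: ants at (2,1),(2,1),(0,4)
  0 0 0 0 2
  0 4 0 0 0
  0 9 0 0 0
  0 0 0 0 0
  0 0 0 0 0

0 0 0 0 2
0 4 0 0 0
0 9 0 0 0
0 0 0 0 0
0 0 0 0 0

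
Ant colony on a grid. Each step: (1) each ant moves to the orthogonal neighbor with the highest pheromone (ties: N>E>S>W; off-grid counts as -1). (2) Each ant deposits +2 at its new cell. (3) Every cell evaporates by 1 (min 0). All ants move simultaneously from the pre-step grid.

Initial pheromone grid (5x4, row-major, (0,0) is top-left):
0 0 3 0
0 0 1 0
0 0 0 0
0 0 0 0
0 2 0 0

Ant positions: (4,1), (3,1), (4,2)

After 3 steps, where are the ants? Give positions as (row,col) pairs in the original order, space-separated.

Step 1: ant0:(4,1)->N->(3,1) | ant1:(3,1)->S->(4,1) | ant2:(4,2)->W->(4,1)
  grid max=5 at (4,1)
Step 2: ant0:(3,1)->S->(4,1) | ant1:(4,1)->N->(3,1) | ant2:(4,1)->N->(3,1)
  grid max=6 at (4,1)
Step 3: ant0:(4,1)->N->(3,1) | ant1:(3,1)->S->(4,1) | ant2:(3,1)->S->(4,1)
  grid max=9 at (4,1)

(3,1) (4,1) (4,1)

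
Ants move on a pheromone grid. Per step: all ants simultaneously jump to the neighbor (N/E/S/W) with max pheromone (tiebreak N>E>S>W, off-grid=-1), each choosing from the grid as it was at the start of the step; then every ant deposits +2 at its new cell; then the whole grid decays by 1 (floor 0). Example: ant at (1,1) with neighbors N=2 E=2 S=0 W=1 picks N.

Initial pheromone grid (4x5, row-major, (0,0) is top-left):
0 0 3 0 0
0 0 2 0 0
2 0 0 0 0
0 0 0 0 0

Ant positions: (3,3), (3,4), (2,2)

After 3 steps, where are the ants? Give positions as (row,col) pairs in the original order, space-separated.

Step 1: ant0:(3,3)->N->(2,3) | ant1:(3,4)->N->(2,4) | ant2:(2,2)->N->(1,2)
  grid max=3 at (1,2)
Step 2: ant0:(2,3)->E->(2,4) | ant1:(2,4)->W->(2,3) | ant2:(1,2)->N->(0,2)
  grid max=3 at (0,2)
Step 3: ant0:(2,4)->W->(2,3) | ant1:(2,3)->E->(2,4) | ant2:(0,2)->S->(1,2)
  grid max=3 at (1,2)

(2,3) (2,4) (1,2)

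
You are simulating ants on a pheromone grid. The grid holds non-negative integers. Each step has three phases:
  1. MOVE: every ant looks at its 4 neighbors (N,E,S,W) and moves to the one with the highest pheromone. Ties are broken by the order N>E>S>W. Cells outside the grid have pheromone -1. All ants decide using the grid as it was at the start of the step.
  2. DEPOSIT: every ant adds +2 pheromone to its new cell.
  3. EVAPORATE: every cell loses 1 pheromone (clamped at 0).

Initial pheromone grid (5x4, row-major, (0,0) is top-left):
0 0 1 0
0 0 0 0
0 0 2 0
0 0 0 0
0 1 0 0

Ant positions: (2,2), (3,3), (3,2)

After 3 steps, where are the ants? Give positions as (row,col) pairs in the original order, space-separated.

Step 1: ant0:(2,2)->N->(1,2) | ant1:(3,3)->N->(2,3) | ant2:(3,2)->N->(2,2)
  grid max=3 at (2,2)
Step 2: ant0:(1,2)->S->(2,2) | ant1:(2,3)->W->(2,2) | ant2:(2,2)->N->(1,2)
  grid max=6 at (2,2)
Step 3: ant0:(2,2)->N->(1,2) | ant1:(2,2)->N->(1,2) | ant2:(1,2)->S->(2,2)
  grid max=7 at (2,2)

(1,2) (1,2) (2,2)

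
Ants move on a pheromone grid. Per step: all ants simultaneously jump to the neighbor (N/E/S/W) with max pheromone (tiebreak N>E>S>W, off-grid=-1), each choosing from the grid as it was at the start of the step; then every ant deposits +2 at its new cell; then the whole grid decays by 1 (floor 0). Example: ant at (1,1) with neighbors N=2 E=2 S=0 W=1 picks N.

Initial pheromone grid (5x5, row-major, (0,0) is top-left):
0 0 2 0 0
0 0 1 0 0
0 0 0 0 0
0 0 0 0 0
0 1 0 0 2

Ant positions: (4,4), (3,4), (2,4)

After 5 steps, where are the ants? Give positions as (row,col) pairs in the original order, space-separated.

Step 1: ant0:(4,4)->N->(3,4) | ant1:(3,4)->S->(4,4) | ant2:(2,4)->N->(1,4)
  grid max=3 at (4,4)
Step 2: ant0:(3,4)->S->(4,4) | ant1:(4,4)->N->(3,4) | ant2:(1,4)->N->(0,4)
  grid max=4 at (4,4)
Step 3: ant0:(4,4)->N->(3,4) | ant1:(3,4)->S->(4,4) | ant2:(0,4)->S->(1,4)
  grid max=5 at (4,4)
Step 4: ant0:(3,4)->S->(4,4) | ant1:(4,4)->N->(3,4) | ant2:(1,4)->N->(0,4)
  grid max=6 at (4,4)
Step 5: ant0:(4,4)->N->(3,4) | ant1:(3,4)->S->(4,4) | ant2:(0,4)->S->(1,4)
  grid max=7 at (4,4)

(3,4) (4,4) (1,4)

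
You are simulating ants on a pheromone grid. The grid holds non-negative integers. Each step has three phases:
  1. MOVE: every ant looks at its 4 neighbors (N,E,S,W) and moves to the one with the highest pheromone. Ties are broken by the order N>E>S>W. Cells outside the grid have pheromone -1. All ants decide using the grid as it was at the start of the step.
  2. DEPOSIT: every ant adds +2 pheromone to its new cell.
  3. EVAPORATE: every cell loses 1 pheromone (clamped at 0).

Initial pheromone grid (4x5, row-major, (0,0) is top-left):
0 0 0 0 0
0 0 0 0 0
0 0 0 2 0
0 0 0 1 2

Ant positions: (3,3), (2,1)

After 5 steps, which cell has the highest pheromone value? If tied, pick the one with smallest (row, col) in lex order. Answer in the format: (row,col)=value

Step 1: ant0:(3,3)->N->(2,3) | ant1:(2,1)->N->(1,1)
  grid max=3 at (2,3)
Step 2: ant0:(2,3)->N->(1,3) | ant1:(1,1)->N->(0,1)
  grid max=2 at (2,3)
Step 3: ant0:(1,3)->S->(2,3) | ant1:(0,1)->E->(0,2)
  grid max=3 at (2,3)
Step 4: ant0:(2,3)->N->(1,3) | ant1:(0,2)->E->(0,3)
  grid max=2 at (2,3)
Step 5: ant0:(1,3)->S->(2,3) | ant1:(0,3)->S->(1,3)
  grid max=3 at (2,3)
Final grid:
  0 0 0 0 0
  0 0 0 2 0
  0 0 0 3 0
  0 0 0 0 0
Max pheromone 3 at (2,3)

Answer: (2,3)=3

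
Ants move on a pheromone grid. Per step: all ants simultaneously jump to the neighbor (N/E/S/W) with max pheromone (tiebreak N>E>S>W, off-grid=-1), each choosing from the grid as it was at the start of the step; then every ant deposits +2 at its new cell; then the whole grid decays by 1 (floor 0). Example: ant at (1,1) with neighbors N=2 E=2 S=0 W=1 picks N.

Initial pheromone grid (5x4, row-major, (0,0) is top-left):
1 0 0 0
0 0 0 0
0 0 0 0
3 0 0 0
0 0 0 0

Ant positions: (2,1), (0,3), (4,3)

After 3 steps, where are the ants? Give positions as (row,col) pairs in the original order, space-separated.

Step 1: ant0:(2,1)->N->(1,1) | ant1:(0,3)->S->(1,3) | ant2:(4,3)->N->(3,3)
  grid max=2 at (3,0)
Step 2: ant0:(1,1)->N->(0,1) | ant1:(1,3)->N->(0,3) | ant2:(3,3)->N->(2,3)
  grid max=1 at (0,1)
Step 3: ant0:(0,1)->E->(0,2) | ant1:(0,3)->S->(1,3) | ant2:(2,3)->N->(1,3)
  grid max=3 at (1,3)

(0,2) (1,3) (1,3)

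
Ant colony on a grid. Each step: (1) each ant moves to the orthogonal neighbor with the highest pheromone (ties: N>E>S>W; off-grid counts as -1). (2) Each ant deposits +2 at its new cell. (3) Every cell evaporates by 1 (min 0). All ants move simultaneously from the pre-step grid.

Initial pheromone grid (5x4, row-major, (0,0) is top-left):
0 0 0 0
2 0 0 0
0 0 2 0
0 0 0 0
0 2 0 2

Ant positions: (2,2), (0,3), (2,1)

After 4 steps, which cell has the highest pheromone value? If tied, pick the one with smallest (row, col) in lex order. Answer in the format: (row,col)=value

Answer: (1,2)=8

Derivation:
Step 1: ant0:(2,2)->N->(1,2) | ant1:(0,3)->S->(1,3) | ant2:(2,1)->E->(2,2)
  grid max=3 at (2,2)
Step 2: ant0:(1,2)->S->(2,2) | ant1:(1,3)->W->(1,2) | ant2:(2,2)->N->(1,2)
  grid max=4 at (1,2)
Step 3: ant0:(2,2)->N->(1,2) | ant1:(1,2)->S->(2,2) | ant2:(1,2)->S->(2,2)
  grid max=7 at (2,2)
Step 4: ant0:(1,2)->S->(2,2) | ant1:(2,2)->N->(1,2) | ant2:(2,2)->N->(1,2)
  grid max=8 at (1,2)
Final grid:
  0 0 0 0
  0 0 8 0
  0 0 8 0
  0 0 0 0
  0 0 0 0
Max pheromone 8 at (1,2)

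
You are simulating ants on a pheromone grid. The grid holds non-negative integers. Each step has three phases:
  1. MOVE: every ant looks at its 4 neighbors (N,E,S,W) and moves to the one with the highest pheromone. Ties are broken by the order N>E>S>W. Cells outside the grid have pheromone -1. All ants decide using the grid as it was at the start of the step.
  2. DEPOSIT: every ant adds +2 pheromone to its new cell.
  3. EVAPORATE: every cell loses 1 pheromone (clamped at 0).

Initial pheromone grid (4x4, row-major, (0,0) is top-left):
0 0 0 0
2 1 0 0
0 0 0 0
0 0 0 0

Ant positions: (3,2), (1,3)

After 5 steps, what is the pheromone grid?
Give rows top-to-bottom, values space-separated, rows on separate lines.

After step 1: ants at (2,2),(0,3)
  0 0 0 1
  1 0 0 0
  0 0 1 0
  0 0 0 0
After step 2: ants at (1,2),(1,3)
  0 0 0 0
  0 0 1 1
  0 0 0 0
  0 0 0 0
After step 3: ants at (1,3),(1,2)
  0 0 0 0
  0 0 2 2
  0 0 0 0
  0 0 0 0
After step 4: ants at (1,2),(1,3)
  0 0 0 0
  0 0 3 3
  0 0 0 0
  0 0 0 0
After step 5: ants at (1,3),(1,2)
  0 0 0 0
  0 0 4 4
  0 0 0 0
  0 0 0 0

0 0 0 0
0 0 4 4
0 0 0 0
0 0 0 0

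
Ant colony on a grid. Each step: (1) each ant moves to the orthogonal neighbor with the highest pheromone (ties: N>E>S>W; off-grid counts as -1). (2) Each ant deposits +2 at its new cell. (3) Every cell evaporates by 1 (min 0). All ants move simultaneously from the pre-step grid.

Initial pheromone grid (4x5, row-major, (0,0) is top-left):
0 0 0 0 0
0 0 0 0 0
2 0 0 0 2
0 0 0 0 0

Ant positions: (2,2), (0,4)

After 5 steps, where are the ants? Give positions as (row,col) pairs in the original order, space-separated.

Step 1: ant0:(2,2)->N->(1,2) | ant1:(0,4)->S->(1,4)
  grid max=1 at (1,2)
Step 2: ant0:(1,2)->N->(0,2) | ant1:(1,4)->S->(2,4)
  grid max=2 at (2,4)
Step 3: ant0:(0,2)->E->(0,3) | ant1:(2,4)->N->(1,4)
  grid max=1 at (0,3)
Step 4: ant0:(0,3)->E->(0,4) | ant1:(1,4)->S->(2,4)
  grid max=2 at (2,4)
Step 5: ant0:(0,4)->S->(1,4) | ant1:(2,4)->N->(1,4)
  grid max=3 at (1,4)

(1,4) (1,4)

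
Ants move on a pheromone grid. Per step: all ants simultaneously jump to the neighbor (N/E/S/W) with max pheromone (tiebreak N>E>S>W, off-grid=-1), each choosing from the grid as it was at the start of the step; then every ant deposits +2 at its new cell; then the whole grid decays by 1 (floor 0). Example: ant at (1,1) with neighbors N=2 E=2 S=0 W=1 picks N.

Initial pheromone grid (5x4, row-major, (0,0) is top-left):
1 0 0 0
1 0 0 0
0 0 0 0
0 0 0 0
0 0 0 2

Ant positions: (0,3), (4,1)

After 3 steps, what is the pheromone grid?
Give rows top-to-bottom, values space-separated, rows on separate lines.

After step 1: ants at (1,3),(3,1)
  0 0 0 0
  0 0 0 1
  0 0 0 0
  0 1 0 0
  0 0 0 1
After step 2: ants at (0,3),(2,1)
  0 0 0 1
  0 0 0 0
  0 1 0 0
  0 0 0 0
  0 0 0 0
After step 3: ants at (1,3),(1,1)
  0 0 0 0
  0 1 0 1
  0 0 0 0
  0 0 0 0
  0 0 0 0

0 0 0 0
0 1 0 1
0 0 0 0
0 0 0 0
0 0 0 0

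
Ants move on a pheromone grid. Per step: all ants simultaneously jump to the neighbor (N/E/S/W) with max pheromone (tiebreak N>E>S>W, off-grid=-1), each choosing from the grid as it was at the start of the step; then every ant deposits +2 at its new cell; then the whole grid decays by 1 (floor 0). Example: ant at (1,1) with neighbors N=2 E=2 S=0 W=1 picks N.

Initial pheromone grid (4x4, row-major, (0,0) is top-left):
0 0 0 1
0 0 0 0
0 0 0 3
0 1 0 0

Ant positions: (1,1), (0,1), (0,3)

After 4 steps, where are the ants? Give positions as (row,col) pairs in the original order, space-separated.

Step 1: ant0:(1,1)->N->(0,1) | ant1:(0,1)->E->(0,2) | ant2:(0,3)->S->(1,3)
  grid max=2 at (2,3)
Step 2: ant0:(0,1)->E->(0,2) | ant1:(0,2)->W->(0,1) | ant2:(1,3)->S->(2,3)
  grid max=3 at (2,3)
Step 3: ant0:(0,2)->W->(0,1) | ant1:(0,1)->E->(0,2) | ant2:(2,3)->N->(1,3)
  grid max=3 at (0,1)
Step 4: ant0:(0,1)->E->(0,2) | ant1:(0,2)->W->(0,1) | ant2:(1,3)->S->(2,3)
  grid max=4 at (0,1)

(0,2) (0,1) (2,3)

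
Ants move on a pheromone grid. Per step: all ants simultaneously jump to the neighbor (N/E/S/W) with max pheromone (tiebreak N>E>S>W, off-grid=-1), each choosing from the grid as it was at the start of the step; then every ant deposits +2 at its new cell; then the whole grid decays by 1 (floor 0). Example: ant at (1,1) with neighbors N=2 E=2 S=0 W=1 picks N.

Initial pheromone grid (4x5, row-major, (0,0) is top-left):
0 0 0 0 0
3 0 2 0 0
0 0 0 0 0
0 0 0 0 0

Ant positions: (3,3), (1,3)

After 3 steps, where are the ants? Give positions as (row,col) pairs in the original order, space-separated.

Step 1: ant0:(3,3)->N->(2,3) | ant1:(1,3)->W->(1,2)
  grid max=3 at (1,2)
Step 2: ant0:(2,3)->N->(1,3) | ant1:(1,2)->N->(0,2)
  grid max=2 at (1,2)
Step 3: ant0:(1,3)->W->(1,2) | ant1:(0,2)->S->(1,2)
  grid max=5 at (1,2)

(1,2) (1,2)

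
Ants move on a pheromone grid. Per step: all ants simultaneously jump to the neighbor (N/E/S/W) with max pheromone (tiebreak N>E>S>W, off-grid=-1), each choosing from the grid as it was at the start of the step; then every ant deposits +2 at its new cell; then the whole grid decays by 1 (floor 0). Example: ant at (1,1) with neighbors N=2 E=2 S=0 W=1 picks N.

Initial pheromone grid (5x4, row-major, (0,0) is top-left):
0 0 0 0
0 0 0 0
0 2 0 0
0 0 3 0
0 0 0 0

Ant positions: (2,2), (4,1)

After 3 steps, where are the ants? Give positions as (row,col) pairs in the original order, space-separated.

Step 1: ant0:(2,2)->S->(3,2) | ant1:(4,1)->N->(3,1)
  grid max=4 at (3,2)
Step 2: ant0:(3,2)->W->(3,1) | ant1:(3,1)->E->(3,2)
  grid max=5 at (3,2)
Step 3: ant0:(3,1)->E->(3,2) | ant1:(3,2)->W->(3,1)
  grid max=6 at (3,2)

(3,2) (3,1)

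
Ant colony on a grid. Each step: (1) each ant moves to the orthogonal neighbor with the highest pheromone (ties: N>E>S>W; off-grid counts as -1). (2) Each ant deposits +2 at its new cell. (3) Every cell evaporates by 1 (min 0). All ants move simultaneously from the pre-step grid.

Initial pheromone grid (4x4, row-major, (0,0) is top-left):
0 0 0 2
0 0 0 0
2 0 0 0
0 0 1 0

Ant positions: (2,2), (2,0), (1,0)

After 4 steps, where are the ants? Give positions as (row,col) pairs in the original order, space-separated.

Step 1: ant0:(2,2)->S->(3,2) | ant1:(2,0)->N->(1,0) | ant2:(1,0)->S->(2,0)
  grid max=3 at (2,0)
Step 2: ant0:(3,2)->N->(2,2) | ant1:(1,0)->S->(2,0) | ant2:(2,0)->N->(1,0)
  grid max=4 at (2,0)
Step 3: ant0:(2,2)->S->(3,2) | ant1:(2,0)->N->(1,0) | ant2:(1,0)->S->(2,0)
  grid max=5 at (2,0)
Step 4: ant0:(3,2)->N->(2,2) | ant1:(1,0)->S->(2,0) | ant2:(2,0)->N->(1,0)
  grid max=6 at (2,0)

(2,2) (2,0) (1,0)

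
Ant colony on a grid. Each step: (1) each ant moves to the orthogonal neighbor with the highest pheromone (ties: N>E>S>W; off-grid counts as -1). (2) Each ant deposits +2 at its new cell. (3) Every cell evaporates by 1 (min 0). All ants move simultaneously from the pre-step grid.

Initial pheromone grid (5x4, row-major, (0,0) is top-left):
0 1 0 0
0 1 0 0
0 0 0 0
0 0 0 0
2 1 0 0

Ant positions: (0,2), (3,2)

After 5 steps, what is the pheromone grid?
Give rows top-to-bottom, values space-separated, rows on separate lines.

After step 1: ants at (0,1),(2,2)
  0 2 0 0
  0 0 0 0
  0 0 1 0
  0 0 0 0
  1 0 0 0
After step 2: ants at (0,2),(1,2)
  0 1 1 0
  0 0 1 0
  0 0 0 0
  0 0 0 0
  0 0 0 0
After step 3: ants at (1,2),(0,2)
  0 0 2 0
  0 0 2 0
  0 0 0 0
  0 0 0 0
  0 0 0 0
After step 4: ants at (0,2),(1,2)
  0 0 3 0
  0 0 3 0
  0 0 0 0
  0 0 0 0
  0 0 0 0
After step 5: ants at (1,2),(0,2)
  0 0 4 0
  0 0 4 0
  0 0 0 0
  0 0 0 0
  0 0 0 0

0 0 4 0
0 0 4 0
0 0 0 0
0 0 0 0
0 0 0 0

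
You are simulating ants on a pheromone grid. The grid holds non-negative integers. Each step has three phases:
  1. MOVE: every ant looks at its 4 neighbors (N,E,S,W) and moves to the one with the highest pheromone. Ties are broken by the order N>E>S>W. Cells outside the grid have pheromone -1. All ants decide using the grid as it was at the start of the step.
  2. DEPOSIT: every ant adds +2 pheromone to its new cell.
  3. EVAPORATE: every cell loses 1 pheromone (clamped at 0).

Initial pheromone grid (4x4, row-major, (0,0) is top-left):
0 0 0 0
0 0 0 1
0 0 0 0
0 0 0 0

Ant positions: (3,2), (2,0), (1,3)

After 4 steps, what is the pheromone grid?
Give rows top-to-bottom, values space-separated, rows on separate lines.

After step 1: ants at (2,2),(1,0),(0,3)
  0 0 0 1
  1 0 0 0
  0 0 1 0
  0 0 0 0
After step 2: ants at (1,2),(0,0),(1,3)
  1 0 0 0
  0 0 1 1
  0 0 0 0
  0 0 0 0
After step 3: ants at (1,3),(0,1),(1,2)
  0 1 0 0
  0 0 2 2
  0 0 0 0
  0 0 0 0
After step 4: ants at (1,2),(0,2),(1,3)
  0 0 1 0
  0 0 3 3
  0 0 0 0
  0 0 0 0

0 0 1 0
0 0 3 3
0 0 0 0
0 0 0 0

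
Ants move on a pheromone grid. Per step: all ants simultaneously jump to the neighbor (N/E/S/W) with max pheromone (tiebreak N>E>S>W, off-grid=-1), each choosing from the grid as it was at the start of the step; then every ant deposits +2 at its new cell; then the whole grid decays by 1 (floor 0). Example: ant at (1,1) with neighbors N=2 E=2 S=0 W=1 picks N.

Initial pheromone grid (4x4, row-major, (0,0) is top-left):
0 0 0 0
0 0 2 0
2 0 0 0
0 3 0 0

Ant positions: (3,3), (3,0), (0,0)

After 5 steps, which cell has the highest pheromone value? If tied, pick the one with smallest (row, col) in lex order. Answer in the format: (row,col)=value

Answer: (0,3)=5

Derivation:
Step 1: ant0:(3,3)->N->(2,3) | ant1:(3,0)->E->(3,1) | ant2:(0,0)->E->(0,1)
  grid max=4 at (3,1)
Step 2: ant0:(2,3)->N->(1,3) | ant1:(3,1)->N->(2,1) | ant2:(0,1)->E->(0,2)
  grid max=3 at (3,1)
Step 3: ant0:(1,3)->N->(0,3) | ant1:(2,1)->S->(3,1) | ant2:(0,2)->E->(0,3)
  grid max=4 at (3,1)
Step 4: ant0:(0,3)->S->(1,3) | ant1:(3,1)->N->(2,1) | ant2:(0,3)->S->(1,3)
  grid max=3 at (1,3)
Step 5: ant0:(1,3)->N->(0,3) | ant1:(2,1)->S->(3,1) | ant2:(1,3)->N->(0,3)
  grid max=5 at (0,3)
Final grid:
  0 0 0 5
  0 0 0 2
  0 0 0 0
  0 4 0 0
Max pheromone 5 at (0,3)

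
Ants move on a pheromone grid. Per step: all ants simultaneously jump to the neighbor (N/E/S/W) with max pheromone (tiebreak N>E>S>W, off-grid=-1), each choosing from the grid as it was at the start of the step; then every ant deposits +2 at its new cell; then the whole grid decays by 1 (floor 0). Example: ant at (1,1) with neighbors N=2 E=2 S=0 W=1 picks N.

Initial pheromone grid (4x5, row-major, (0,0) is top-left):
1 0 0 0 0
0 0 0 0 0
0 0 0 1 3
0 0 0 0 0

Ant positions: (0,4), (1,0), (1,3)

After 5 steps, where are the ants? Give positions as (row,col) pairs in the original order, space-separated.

Step 1: ant0:(0,4)->S->(1,4) | ant1:(1,0)->N->(0,0) | ant2:(1,3)->S->(2,3)
  grid max=2 at (0,0)
Step 2: ant0:(1,4)->S->(2,4) | ant1:(0,0)->E->(0,1) | ant2:(2,3)->E->(2,4)
  grid max=5 at (2,4)
Step 3: ant0:(2,4)->W->(2,3) | ant1:(0,1)->W->(0,0) | ant2:(2,4)->W->(2,3)
  grid max=4 at (2,3)
Step 4: ant0:(2,3)->E->(2,4) | ant1:(0,0)->E->(0,1) | ant2:(2,3)->E->(2,4)
  grid max=7 at (2,4)
Step 5: ant0:(2,4)->W->(2,3) | ant1:(0,1)->W->(0,0) | ant2:(2,4)->W->(2,3)
  grid max=6 at (2,3)

(2,3) (0,0) (2,3)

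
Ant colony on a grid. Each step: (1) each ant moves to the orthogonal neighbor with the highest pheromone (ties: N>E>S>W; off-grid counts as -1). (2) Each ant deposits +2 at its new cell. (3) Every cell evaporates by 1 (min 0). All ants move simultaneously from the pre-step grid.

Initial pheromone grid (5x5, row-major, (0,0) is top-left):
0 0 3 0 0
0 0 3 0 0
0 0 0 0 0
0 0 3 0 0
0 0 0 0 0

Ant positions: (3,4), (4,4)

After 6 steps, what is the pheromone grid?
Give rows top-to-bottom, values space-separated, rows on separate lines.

After step 1: ants at (2,4),(3,4)
  0 0 2 0 0
  0 0 2 0 0
  0 0 0 0 1
  0 0 2 0 1
  0 0 0 0 0
After step 2: ants at (3,4),(2,4)
  0 0 1 0 0
  0 0 1 0 0
  0 0 0 0 2
  0 0 1 0 2
  0 0 0 0 0
After step 3: ants at (2,4),(3,4)
  0 0 0 0 0
  0 0 0 0 0
  0 0 0 0 3
  0 0 0 0 3
  0 0 0 0 0
After step 4: ants at (3,4),(2,4)
  0 0 0 0 0
  0 0 0 0 0
  0 0 0 0 4
  0 0 0 0 4
  0 0 0 0 0
After step 5: ants at (2,4),(3,4)
  0 0 0 0 0
  0 0 0 0 0
  0 0 0 0 5
  0 0 0 0 5
  0 0 0 0 0
After step 6: ants at (3,4),(2,4)
  0 0 0 0 0
  0 0 0 0 0
  0 0 0 0 6
  0 0 0 0 6
  0 0 0 0 0

0 0 0 0 0
0 0 0 0 0
0 0 0 0 6
0 0 0 0 6
0 0 0 0 0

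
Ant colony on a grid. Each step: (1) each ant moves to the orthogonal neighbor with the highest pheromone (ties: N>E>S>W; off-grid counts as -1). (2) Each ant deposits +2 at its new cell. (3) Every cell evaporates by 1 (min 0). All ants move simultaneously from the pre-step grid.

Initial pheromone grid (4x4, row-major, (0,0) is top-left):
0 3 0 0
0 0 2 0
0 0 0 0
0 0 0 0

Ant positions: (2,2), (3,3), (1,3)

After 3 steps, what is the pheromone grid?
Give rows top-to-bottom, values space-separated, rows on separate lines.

After step 1: ants at (1,2),(2,3),(1,2)
  0 2 0 0
  0 0 5 0
  0 0 0 1
  0 0 0 0
After step 2: ants at (0,2),(1,3),(0,2)
  0 1 3 0
  0 0 4 1
  0 0 0 0
  0 0 0 0
After step 3: ants at (1,2),(1,2),(1,2)
  0 0 2 0
  0 0 9 0
  0 0 0 0
  0 0 0 0

0 0 2 0
0 0 9 0
0 0 0 0
0 0 0 0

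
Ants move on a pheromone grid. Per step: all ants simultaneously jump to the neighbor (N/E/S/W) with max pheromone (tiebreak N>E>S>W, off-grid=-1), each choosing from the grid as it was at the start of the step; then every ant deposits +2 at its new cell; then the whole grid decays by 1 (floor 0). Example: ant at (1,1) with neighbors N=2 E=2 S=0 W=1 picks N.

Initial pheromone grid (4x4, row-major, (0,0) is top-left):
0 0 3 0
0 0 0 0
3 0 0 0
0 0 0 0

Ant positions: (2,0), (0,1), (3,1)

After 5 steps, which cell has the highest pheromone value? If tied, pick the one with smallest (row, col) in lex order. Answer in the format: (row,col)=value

Step 1: ant0:(2,0)->N->(1,0) | ant1:(0,1)->E->(0,2) | ant2:(3,1)->N->(2,1)
  grid max=4 at (0,2)
Step 2: ant0:(1,0)->S->(2,0) | ant1:(0,2)->E->(0,3) | ant2:(2,1)->W->(2,0)
  grid max=5 at (2,0)
Step 3: ant0:(2,0)->N->(1,0) | ant1:(0,3)->W->(0,2) | ant2:(2,0)->N->(1,0)
  grid max=4 at (0,2)
Step 4: ant0:(1,0)->S->(2,0) | ant1:(0,2)->E->(0,3) | ant2:(1,0)->S->(2,0)
  grid max=7 at (2,0)
Step 5: ant0:(2,0)->N->(1,0) | ant1:(0,3)->W->(0,2) | ant2:(2,0)->N->(1,0)
  grid max=6 at (2,0)
Final grid:
  0 0 4 0
  5 0 0 0
  6 0 0 0
  0 0 0 0
Max pheromone 6 at (2,0)

Answer: (2,0)=6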